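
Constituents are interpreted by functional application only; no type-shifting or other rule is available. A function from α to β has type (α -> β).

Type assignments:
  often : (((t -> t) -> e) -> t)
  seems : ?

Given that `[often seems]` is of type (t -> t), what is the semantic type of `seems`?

((((t -> t) -> e) -> t) -> (t -> t))

At [often seems] (required: (t -> t)): often is (((t -> t) -> e) -> t), which is not a function with range (t -> t); hence seems is the functor — type ((((t -> t) -> e) -> t) -> (t -> t)).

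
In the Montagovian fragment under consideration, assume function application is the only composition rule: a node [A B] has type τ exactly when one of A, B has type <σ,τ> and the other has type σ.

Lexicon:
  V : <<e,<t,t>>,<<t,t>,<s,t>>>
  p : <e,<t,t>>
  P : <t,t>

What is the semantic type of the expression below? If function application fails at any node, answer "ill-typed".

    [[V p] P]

[V p]: V is <<e,<t,t>>,<<t,t>,<s,t>>>, p is <e,<t,t>>; result <<t,t>,<s,t>>.
[[V p] P]: [V p] is <<t,t>,<s,t>>, P is <t,t>; result <s,t>.

<s,t>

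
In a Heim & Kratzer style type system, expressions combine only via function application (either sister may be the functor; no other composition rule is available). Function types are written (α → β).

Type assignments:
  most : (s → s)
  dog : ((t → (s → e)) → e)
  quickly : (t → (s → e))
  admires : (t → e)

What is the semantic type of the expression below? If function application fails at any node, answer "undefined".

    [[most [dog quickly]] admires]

[dog quickly]: ((t → (s → e)) → e) applied to (t → (s → e)) yields e.
[most [dog quickly]]: (s → s) with e — neither is a function whose domain matches the other; composition fails here.

undefined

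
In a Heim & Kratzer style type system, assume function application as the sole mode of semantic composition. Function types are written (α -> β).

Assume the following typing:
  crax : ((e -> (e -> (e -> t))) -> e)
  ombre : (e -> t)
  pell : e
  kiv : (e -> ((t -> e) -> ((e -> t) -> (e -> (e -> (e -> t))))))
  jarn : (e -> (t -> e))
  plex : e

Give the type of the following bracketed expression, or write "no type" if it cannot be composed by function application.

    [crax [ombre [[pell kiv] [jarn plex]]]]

[pell kiv]: (e -> ((t -> e) -> ((e -> t) -> (e -> (e -> (e -> t)))))) applied to e yields ((t -> e) -> ((e -> t) -> (e -> (e -> (e -> t))))).
[jarn plex]: (e -> (t -> e)) applied to e yields (t -> e).
[[pell kiv] [jarn plex]]: ((t -> e) -> ((e -> t) -> (e -> (e -> (e -> t))))) applied to (t -> e) yields ((e -> t) -> (e -> (e -> (e -> t)))).
[ombre [[pell kiv] [jarn plex]]]: ((e -> t) -> (e -> (e -> (e -> t)))) applied to (e -> t) yields (e -> (e -> (e -> t))).
[crax [ombre [[pell kiv] [jarn plex]]]]: ((e -> (e -> (e -> t))) -> e) applied to (e -> (e -> (e -> t))) yields e.

e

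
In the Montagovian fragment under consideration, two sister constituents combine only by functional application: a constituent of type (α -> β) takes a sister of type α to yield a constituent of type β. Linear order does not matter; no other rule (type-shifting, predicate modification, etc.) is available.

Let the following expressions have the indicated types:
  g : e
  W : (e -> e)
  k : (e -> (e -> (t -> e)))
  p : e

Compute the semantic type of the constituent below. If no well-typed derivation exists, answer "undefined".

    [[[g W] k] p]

[g W]: W is (e -> e), g is e; result e.
[[g W] k]: k is (e -> (e -> (t -> e))), [g W] is e; result (e -> (t -> e)).
[[[g W] k] p]: [[g W] k] is (e -> (t -> e)), p is e; result (t -> e).

(t -> e)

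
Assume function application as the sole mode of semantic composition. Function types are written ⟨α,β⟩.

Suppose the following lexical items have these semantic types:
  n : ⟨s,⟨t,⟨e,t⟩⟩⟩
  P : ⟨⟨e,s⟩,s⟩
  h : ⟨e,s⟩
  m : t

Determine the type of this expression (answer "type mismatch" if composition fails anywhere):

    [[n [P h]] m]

At [P h], P : ⟨⟨e,s⟩,s⟩ takes h : ⟨e,s⟩, giving s.
At [n [P h]], n : ⟨s,⟨t,⟨e,t⟩⟩⟩ takes [P h] : s, giving ⟨t,⟨e,t⟩⟩.
At [[n [P h]] m], [n [P h]] : ⟨t,⟨e,t⟩⟩ takes m : t, giving ⟨e,t⟩.

⟨e,t⟩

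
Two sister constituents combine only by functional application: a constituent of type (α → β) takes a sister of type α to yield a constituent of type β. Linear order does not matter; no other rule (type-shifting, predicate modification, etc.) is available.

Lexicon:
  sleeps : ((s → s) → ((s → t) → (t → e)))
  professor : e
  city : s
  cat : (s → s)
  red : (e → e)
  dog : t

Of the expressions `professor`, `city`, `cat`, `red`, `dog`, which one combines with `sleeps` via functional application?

professor : e — does not combine with sleeps.
city : s — does not combine with sleeps.
cat — combines: sleeps : ((s → s) → ((s → t) → (t → e))) takes cat : (s → s) as argument, giving ((s → t) → (t → e)).
red : (e → e) — does not combine with sleeps.
dog : t — does not combine with sleeps.

cat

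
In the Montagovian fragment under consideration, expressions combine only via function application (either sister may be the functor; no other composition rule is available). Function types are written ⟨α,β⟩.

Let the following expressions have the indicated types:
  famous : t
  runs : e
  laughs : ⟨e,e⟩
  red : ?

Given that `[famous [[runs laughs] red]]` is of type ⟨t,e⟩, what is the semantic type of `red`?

For [famous [[runs laughs] red]] to have type ⟨t,e⟩ with famous of type t, [[runs laughs] red] must be the function: [[runs laughs] red] : ⟨t,⟨t,e⟩⟩.
For [[runs laughs] red] to have type ⟨t,⟨t,e⟩⟩ with [runs laughs] of type e, red must be the function: red : ⟨e,⟨t,⟨t,e⟩⟩⟩.

⟨e,⟨t,⟨t,e⟩⟩⟩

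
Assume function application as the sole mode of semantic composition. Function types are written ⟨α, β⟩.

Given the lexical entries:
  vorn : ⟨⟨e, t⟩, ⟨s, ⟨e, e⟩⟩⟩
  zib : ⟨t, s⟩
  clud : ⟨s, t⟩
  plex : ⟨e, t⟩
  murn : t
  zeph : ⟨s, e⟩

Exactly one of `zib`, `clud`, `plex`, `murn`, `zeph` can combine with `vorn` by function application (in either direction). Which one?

plex

zib : ⟨t, s⟩ — does not combine with vorn.
clud : ⟨s, t⟩ — does not combine with vorn.
plex — combines: vorn : ⟨⟨e, t⟩, ⟨s, ⟨e, e⟩⟩⟩ takes plex : ⟨e, t⟩ as argument, giving ⟨s, ⟨e, e⟩⟩.
murn : t — does not combine with vorn.
zeph : ⟨s, e⟩ — does not combine with vorn.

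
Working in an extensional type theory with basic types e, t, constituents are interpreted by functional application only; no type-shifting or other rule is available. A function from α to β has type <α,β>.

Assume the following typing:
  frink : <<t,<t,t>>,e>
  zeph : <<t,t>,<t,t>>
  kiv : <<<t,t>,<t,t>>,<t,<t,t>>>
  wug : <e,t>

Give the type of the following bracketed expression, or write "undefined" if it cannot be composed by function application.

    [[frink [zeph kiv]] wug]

[zeph kiv]: <<<t,t>,<t,t>>,<t,<t,t>>> applied to <<t,t>,<t,t>> yields <t,<t,t>>.
[frink [zeph kiv]]: <<t,<t,t>>,e> applied to <t,<t,t>> yields e.
[[frink [zeph kiv]] wug]: <e,t> applied to e yields t.

t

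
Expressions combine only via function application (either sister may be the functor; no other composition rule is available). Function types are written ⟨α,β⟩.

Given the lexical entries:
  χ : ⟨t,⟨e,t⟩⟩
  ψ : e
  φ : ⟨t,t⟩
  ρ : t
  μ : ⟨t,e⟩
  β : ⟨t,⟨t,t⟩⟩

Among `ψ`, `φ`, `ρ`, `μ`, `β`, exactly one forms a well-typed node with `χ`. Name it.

ψ : e — neither side's domain matches the other.
φ : ⟨t,t⟩ — neither side's domain matches the other.
ρ — combines: χ : ⟨t,⟨e,t⟩⟩ takes ρ : t as argument, giving ⟨e,t⟩.
μ : ⟨t,e⟩ — neither side's domain matches the other.
β : ⟨t,⟨t,t⟩⟩ — neither side's domain matches the other.

ρ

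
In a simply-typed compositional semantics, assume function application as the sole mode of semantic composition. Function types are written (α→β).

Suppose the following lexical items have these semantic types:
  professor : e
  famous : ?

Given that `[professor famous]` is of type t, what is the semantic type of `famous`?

(e→t)

For [professor famous] to have type t with professor of type e, famous must be the function: famous : (e→t).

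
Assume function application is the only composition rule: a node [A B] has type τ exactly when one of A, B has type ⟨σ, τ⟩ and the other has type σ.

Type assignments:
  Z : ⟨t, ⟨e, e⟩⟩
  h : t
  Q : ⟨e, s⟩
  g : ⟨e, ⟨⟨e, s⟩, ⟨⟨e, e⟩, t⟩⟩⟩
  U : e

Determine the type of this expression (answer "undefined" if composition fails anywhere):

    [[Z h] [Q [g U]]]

t

[Z h]: Z is ⟨t, ⟨e, e⟩⟩, h is t; result ⟨e, e⟩.
[g U]: g is ⟨e, ⟨⟨e, s⟩, ⟨⟨e, e⟩, t⟩⟩⟩, U is e; result ⟨⟨e, s⟩, ⟨⟨e, e⟩, t⟩⟩.
[Q [g U]]: [g U] is ⟨⟨e, s⟩, ⟨⟨e, e⟩, t⟩⟩, Q is ⟨e, s⟩; result ⟨⟨e, e⟩, t⟩.
[[Z h] [Q [g U]]]: [Q [g U]] is ⟨⟨e, e⟩, t⟩, [Z h] is ⟨e, e⟩; result t.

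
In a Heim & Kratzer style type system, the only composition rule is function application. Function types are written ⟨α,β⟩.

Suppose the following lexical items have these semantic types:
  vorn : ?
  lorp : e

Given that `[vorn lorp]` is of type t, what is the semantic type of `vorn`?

[vorn lorp] is required to be t. lorp : e cannot yield t as functor, so vorn : ⟨e,t⟩.

⟨e,t⟩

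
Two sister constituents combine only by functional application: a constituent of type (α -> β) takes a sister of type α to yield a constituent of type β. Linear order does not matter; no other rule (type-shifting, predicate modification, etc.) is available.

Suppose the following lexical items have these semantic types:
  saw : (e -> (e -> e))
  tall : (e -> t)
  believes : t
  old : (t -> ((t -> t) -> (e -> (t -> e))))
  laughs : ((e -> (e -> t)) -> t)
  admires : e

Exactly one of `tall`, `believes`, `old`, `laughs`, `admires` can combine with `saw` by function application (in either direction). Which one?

admires

tall : (e -> t) — no; saw wants e, and tall wants e.
believes : t — no; saw wants e, and believes wants nothing (atomic).
old : (t -> ((t -> t) -> (e -> (t -> e)))) — no; saw wants e, and old wants t.
laughs : ((e -> (e -> t)) -> t) — no; saw wants e, and laughs wants (e -> (e -> t)).
admires — combines: saw : (e -> (e -> e)) takes admires : e as argument, giving (e -> e).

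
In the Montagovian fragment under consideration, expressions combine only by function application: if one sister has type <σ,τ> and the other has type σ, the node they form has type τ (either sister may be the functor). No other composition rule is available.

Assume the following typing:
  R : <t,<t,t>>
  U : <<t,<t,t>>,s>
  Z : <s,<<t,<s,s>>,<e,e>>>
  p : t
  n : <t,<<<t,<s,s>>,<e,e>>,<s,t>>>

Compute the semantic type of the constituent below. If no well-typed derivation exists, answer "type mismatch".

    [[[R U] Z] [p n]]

[R U]: functor U : <<t,<t,t>>,s>, argument R : <t,<t,t>>; result s.
[[R U] Z]: functor Z : <s,<<t,<s,s>>,<e,e>>>, argument [R U] : s; result <<t,<s,s>>,<e,e>>.
[p n]: functor n : <t,<<<t,<s,s>>,<e,e>>,<s,t>>>, argument p : t; result <<<t,<s,s>>,<e,e>>,<s,t>>.
[[[R U] Z] [p n]]: functor [p n] : <<<t,<s,s>>,<e,e>>,<s,t>>, argument [[R U] Z] : <<t,<s,s>>,<e,e>>; result <s,t>.

<s,t>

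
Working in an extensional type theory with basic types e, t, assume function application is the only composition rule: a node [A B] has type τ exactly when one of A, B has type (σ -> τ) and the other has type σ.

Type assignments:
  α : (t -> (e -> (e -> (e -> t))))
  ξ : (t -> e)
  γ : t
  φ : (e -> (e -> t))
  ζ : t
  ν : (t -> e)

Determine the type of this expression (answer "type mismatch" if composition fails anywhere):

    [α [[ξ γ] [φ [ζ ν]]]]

[ξ γ]: functor ξ : (t -> e), argument γ : t; result e.
[ζ ν]: functor ν : (t -> e), argument ζ : t; result e.
[φ [ζ ν]]: functor φ : (e -> (e -> t)), argument [ζ ν] : e; result (e -> t).
[[ξ γ] [φ [ζ ν]]]: functor [φ [ζ ν]] : (e -> t), argument [ξ γ] : e; result t.
[α [[ξ γ] [φ [ζ ν]]]]: functor α : (t -> (e -> (e -> (e -> t)))), argument [[ξ γ] [φ [ζ ν]]] : t; result (e -> (e -> (e -> t))).

(e -> (e -> (e -> t)))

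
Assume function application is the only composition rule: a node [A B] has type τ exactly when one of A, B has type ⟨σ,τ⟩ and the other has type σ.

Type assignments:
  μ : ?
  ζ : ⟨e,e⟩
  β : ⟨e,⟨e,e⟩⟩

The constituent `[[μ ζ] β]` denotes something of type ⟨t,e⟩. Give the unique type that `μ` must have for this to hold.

[[μ ζ] β] must have type ⟨t,e⟩. The sister β has type ⟨e,⟨e,e⟩⟩; that is not a function onto ⟨t,e⟩, so [μ ζ] must be the functor, of type ⟨⟨e,⟨e,e⟩⟩,⟨t,e⟩⟩.
[μ ζ] must have type ⟨⟨e,⟨e,e⟩⟩,⟨t,e⟩⟩. The sister ζ has type ⟨e,e⟩; that is not a function onto ⟨⟨e,⟨e,e⟩⟩,⟨t,e⟩⟩, so μ must be the functor, of type ⟨⟨e,e⟩,⟨⟨e,⟨e,e⟩⟩,⟨t,e⟩⟩⟩.

⟨⟨e,e⟩,⟨⟨e,⟨e,e⟩⟩,⟨t,e⟩⟩⟩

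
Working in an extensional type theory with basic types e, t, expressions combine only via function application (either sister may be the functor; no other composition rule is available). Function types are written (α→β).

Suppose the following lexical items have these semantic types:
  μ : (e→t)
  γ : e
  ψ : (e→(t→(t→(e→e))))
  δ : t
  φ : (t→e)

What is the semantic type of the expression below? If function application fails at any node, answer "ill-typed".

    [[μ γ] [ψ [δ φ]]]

(t→(e→e))

At [μ γ], μ : (e→t) takes γ : e, giving t.
At [δ φ], φ : (t→e) takes δ : t, giving e.
At [ψ [δ φ]], ψ : (e→(t→(t→(e→e)))) takes [δ φ] : e, giving (t→(t→(e→e))).
At [[μ γ] [ψ [δ φ]]], [ψ [δ φ]] : (t→(t→(e→e))) takes [μ γ] : t, giving (t→(e→e)).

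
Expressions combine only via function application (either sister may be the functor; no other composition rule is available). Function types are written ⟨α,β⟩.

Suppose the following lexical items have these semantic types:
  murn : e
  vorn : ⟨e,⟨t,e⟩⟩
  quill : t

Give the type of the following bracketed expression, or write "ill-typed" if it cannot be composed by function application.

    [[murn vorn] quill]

[murn vorn]: vorn is ⟨e,⟨t,e⟩⟩, murn is e; result ⟨t,e⟩.
[[murn vorn] quill]: [murn vorn] is ⟨t,e⟩, quill is t; result e.

e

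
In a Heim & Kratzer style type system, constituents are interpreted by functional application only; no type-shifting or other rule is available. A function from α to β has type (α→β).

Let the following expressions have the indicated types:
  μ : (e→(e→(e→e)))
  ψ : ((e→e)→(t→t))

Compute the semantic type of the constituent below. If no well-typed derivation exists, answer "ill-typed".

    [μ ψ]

[μ ψ]: (e→(e→(e→e))) with ((e→e)→(t→t)) — neither is a function whose domain matches the other; composition fails here.

ill-typed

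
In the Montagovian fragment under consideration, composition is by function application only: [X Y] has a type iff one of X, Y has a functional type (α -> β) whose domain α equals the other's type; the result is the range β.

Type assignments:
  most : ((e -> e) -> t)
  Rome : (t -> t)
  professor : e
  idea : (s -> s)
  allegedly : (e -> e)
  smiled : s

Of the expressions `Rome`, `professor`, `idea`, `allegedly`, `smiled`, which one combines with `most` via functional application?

Rome : (t -> t) — neither side's domain matches the other.
professor : e — neither side's domain matches the other.
idea : (s -> s) — neither side's domain matches the other.
allegedly — combines: most : ((e -> e) -> t) takes allegedly : (e -> e) as argument, giving t.
smiled : s — neither side's domain matches the other.

allegedly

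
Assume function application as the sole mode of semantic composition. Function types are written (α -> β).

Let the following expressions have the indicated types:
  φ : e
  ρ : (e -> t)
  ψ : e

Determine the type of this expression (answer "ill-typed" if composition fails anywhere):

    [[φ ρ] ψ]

ill-typed

At [φ ρ], ρ : (e -> t) takes φ : e, giving t.
[[φ ρ] ψ]: t and e cannot combine by function application — type clash.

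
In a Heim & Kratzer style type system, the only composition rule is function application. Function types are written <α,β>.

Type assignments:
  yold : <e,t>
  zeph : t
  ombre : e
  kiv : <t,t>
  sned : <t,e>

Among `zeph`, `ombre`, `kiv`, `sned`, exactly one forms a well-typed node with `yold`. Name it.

zeph : t — does not combine with yold.
ombre — combines: yold : <e,t> takes ombre : e as argument, giving t.
kiv : <t,t> — does not combine with yold.
sned : <t,e> — does not combine with yold.

ombre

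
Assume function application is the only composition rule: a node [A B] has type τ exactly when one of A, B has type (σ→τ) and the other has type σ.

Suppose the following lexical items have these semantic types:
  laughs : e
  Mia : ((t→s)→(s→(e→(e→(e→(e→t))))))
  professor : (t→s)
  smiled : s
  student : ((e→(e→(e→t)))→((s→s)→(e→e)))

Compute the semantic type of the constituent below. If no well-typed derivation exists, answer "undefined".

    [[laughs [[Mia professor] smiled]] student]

[Mia professor]: functor Mia : ((t→s)→(s→(e→(e→(e→(e→t)))))), argument professor : (t→s); result (s→(e→(e→(e→(e→t))))).
[[Mia professor] smiled]: functor [Mia professor] : (s→(e→(e→(e→(e→t))))), argument smiled : s; result (e→(e→(e→(e→t)))).
[laughs [[Mia professor] smiled]]: functor [[Mia professor] smiled] : (e→(e→(e→(e→t)))), argument laughs : e; result (e→(e→(e→t))).
[[laughs [[Mia professor] smiled]] student]: functor student : ((e→(e→(e→t)))→((s→s)→(e→e))), argument [laughs [[Mia professor] smiled]] : (e→(e→(e→t))); result ((s→s)→(e→e)).

((s→s)→(e→e))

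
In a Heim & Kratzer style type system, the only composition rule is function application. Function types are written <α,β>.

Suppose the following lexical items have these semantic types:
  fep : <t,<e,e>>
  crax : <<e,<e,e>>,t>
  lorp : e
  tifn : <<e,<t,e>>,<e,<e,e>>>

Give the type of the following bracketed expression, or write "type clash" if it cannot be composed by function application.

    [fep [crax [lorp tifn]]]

[lorp tifn]: e and <<e,<t,e>>,<e,<e,e>>> cannot combine by function application — type clash.

type clash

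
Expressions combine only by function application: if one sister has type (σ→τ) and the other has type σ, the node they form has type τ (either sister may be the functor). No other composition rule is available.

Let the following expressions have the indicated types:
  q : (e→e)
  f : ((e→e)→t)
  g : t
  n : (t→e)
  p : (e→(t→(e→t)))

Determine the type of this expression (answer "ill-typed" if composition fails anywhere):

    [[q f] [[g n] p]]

(e→t)

[q f]: functor f : ((e→e)→t), argument q : (e→e); result t.
[g n]: functor n : (t→e), argument g : t; result e.
[[g n] p]: functor p : (e→(t→(e→t))), argument [g n] : e; result (t→(e→t)).
[[q f] [[g n] p]]: functor [[g n] p] : (t→(e→t)), argument [q f] : t; result (e→t).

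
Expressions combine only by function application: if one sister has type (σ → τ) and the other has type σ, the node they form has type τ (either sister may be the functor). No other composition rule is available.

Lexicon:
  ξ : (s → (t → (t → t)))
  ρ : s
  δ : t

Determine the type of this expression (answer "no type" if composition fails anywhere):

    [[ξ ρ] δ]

[ξ ρ] — ξ of type (s → (t → (t → t))) combines with ρ of type s: type (t → (t → t)).
[[ξ ρ] δ] — [ξ ρ] of type (t → (t → t)) combines with δ of type t: type (t → t).

(t → t)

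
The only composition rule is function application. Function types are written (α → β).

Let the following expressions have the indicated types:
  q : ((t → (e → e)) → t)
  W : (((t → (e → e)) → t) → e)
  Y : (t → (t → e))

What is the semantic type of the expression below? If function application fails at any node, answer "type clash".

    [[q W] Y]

type clash

At [q W], W : (((t → (e → e)) → t) → e) takes q : ((t → (e → e)) → t), giving e.
At [[q W] Y]: neither e nor (t → (t → e)) can take the other as argument; the node is ill-typed.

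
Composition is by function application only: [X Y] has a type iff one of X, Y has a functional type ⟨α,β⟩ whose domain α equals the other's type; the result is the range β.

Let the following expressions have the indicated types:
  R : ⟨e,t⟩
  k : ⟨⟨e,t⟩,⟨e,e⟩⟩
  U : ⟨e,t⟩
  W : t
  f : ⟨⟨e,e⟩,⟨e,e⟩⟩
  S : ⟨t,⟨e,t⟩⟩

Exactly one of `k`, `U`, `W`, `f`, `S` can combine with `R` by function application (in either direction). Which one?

k — combines: k : ⟨⟨e,t⟩,⟨e,e⟩⟩ takes R : ⟨e,t⟩ as argument, giving ⟨e,e⟩.
U : ⟨e,t⟩ — R needs e; U needs e; neither fits.
W : t — R needs e; W needs nothing (atomic); neither fits.
f : ⟨⟨e,e⟩,⟨e,e⟩⟩ — R needs e; f needs ⟨e,e⟩; neither fits.
S : ⟨t,⟨e,t⟩⟩ — R needs e; S needs t; neither fits.

k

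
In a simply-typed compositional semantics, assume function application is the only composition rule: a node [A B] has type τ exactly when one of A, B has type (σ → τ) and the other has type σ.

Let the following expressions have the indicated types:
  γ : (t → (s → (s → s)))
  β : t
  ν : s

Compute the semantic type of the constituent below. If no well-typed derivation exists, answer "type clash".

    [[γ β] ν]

(s → s)

[γ β] — γ of type (t → (s → (s → s))) combines with β of type t: type (s → (s → s)).
[[γ β] ν] — [γ β] of type (s → (s → s)) combines with ν of type s: type (s → s).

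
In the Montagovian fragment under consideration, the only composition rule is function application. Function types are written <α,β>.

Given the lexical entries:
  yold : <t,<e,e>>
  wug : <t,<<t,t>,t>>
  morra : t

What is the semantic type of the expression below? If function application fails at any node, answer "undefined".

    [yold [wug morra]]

[wug morra]: wug is <t,<<t,t>,t>>, morra is t; result <<t,t>,t>.
[yold [wug morra]]: <t,<e,e>> and <<t,t>,t> cannot combine by function application — type clash.

undefined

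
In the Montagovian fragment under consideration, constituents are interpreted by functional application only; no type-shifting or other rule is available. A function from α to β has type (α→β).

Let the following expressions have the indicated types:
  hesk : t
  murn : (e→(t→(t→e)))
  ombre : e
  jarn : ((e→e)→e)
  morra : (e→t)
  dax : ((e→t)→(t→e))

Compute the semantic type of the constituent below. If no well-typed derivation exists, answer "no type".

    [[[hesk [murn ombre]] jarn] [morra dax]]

[murn ombre] — murn of type (e→(t→(t→e))) combines with ombre of type e: type (t→(t→e)).
[hesk [murn ombre]] — [murn ombre] of type (t→(t→e)) combines with hesk of type t: type (t→e).
At [[hesk [murn ombre]] jarn]: neither (t→e) nor ((e→e)→e) can take the other as argument; the node is ill-typed.

no type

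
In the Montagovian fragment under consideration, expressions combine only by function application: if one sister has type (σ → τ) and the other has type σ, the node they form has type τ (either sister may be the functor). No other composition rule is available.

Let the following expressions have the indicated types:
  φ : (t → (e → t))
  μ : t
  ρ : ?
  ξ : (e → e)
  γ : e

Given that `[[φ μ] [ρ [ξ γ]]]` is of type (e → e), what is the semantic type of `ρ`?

(e → ((e → t) → (e → e)))

[[φ μ] [ρ [ξ γ]]] must have type (e → e). The sister [φ μ] has type (e → t); that is not a function onto (e → e), so [ρ [ξ γ]] must be the functor, of type ((e → t) → (e → e)).
[ρ [ξ γ]] must have type ((e → t) → (e → e)). The sister [ξ γ] has type e; that is not a function onto ((e → t) → (e → e)), so ρ must be the functor, of type (e → ((e → t) → (e → e))).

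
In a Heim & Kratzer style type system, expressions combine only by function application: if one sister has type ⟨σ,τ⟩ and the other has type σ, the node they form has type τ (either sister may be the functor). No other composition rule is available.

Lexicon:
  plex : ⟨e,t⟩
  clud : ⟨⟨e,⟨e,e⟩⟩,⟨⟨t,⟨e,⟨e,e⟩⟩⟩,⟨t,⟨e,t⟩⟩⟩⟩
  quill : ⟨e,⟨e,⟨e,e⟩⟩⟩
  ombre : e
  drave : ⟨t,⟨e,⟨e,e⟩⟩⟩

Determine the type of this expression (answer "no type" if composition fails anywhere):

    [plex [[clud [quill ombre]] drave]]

no type

[quill ombre]: ⟨e,⟨e,⟨e,e⟩⟩⟩ applied to e yields ⟨e,⟨e,e⟩⟩.
[clud [quill ombre]]: ⟨⟨e,⟨e,e⟩⟩,⟨⟨t,⟨e,⟨e,e⟩⟩⟩,⟨t,⟨e,t⟩⟩⟩⟩ applied to ⟨e,⟨e,e⟩⟩ yields ⟨⟨t,⟨e,⟨e,e⟩⟩⟩,⟨t,⟨e,t⟩⟩⟩.
[[clud [quill ombre]] drave]: ⟨⟨t,⟨e,⟨e,e⟩⟩⟩,⟨t,⟨e,t⟩⟩⟩ applied to ⟨t,⟨e,⟨e,e⟩⟩⟩ yields ⟨t,⟨e,t⟩⟩.
[plex [[clud [quill ombre]] drave]]: ⟨e,t⟩ and ⟨t,⟨e,t⟩⟩ cannot combine by function application — type clash.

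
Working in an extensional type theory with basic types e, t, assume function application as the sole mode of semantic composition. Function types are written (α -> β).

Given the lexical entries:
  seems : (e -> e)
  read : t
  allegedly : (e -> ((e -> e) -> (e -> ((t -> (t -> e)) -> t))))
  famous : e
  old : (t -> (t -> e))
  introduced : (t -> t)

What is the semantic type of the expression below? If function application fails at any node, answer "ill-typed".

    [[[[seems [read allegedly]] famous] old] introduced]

[read allegedly]: t with (e -> ((e -> e) -> (e -> ((t -> (t -> e)) -> t)))) — neither is a function whose domain matches the other; composition fails here.

ill-typed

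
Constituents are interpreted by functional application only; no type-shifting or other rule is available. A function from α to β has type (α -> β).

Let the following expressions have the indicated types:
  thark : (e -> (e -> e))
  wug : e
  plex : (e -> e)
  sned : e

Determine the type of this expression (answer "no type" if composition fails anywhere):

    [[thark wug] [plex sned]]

e

[thark wug]: functor thark : (e -> (e -> e)), argument wug : e; result (e -> e).
[plex sned]: functor plex : (e -> e), argument sned : e; result e.
[[thark wug] [plex sned]]: functor [thark wug] : (e -> e), argument [plex sned] : e; result e.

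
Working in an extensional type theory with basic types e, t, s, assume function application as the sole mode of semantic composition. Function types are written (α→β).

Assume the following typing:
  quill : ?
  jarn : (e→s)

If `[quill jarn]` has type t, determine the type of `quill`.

[quill jarn] is required to be t. jarn : (e→s) cannot yield t as functor, so quill : ((e→s)→t).

((e→s)→t)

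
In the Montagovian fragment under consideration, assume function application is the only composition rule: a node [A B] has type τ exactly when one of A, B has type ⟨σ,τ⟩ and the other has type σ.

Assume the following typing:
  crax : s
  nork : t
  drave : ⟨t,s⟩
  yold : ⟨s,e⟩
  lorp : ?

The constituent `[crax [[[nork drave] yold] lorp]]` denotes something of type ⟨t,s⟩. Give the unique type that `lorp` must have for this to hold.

⟨e,⟨s,⟨t,s⟩⟩⟩

At [crax [[[nork drave] yold] lorp]] (required: ⟨t,s⟩): crax is s, which is not a function with range ⟨t,s⟩; hence [[[nork drave] yold] lorp] is the functor — type ⟨s,⟨t,s⟩⟩.
At [[[nork drave] yold] lorp] (required: ⟨s,⟨t,s⟩⟩): [[nork drave] yold] is e, which is not a function with range ⟨s,⟨t,s⟩⟩; hence lorp is the functor — type ⟨e,⟨s,⟨t,s⟩⟩⟩.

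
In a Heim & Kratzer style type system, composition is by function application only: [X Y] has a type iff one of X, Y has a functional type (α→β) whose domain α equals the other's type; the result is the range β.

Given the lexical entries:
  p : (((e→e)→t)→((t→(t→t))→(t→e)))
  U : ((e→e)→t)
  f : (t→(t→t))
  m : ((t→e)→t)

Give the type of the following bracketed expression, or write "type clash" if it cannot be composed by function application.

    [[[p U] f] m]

[p U]: p is (((e→e)→t)→((t→(t→t))→(t→e))), U is ((e→e)→t); result ((t→(t→t))→(t→e)).
[[p U] f]: [p U] is ((t→(t→t))→(t→e)), f is (t→(t→t)); result (t→e).
[[[p U] f] m]: m is ((t→e)→t), [[p U] f] is (t→e); result t.

t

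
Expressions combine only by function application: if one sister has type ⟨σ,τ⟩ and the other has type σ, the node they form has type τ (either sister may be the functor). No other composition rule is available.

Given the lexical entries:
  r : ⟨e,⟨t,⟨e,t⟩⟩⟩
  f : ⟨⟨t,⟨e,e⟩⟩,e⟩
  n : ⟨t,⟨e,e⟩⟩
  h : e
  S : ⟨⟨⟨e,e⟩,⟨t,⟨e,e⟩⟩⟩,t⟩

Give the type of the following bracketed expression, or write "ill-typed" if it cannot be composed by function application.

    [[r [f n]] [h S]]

ill-typed

[f n]: f is ⟨⟨t,⟨e,e⟩⟩,e⟩, n is ⟨t,⟨e,e⟩⟩; result e.
[r [f n]]: r is ⟨e,⟨t,⟨e,t⟩⟩⟩, [f n] is e; result ⟨t,⟨e,t⟩⟩.
At [h S]: neither e nor ⟨⟨⟨e,e⟩,⟨t,⟨e,e⟩⟩⟩,t⟩ can take the other as argument; the node is ill-typed.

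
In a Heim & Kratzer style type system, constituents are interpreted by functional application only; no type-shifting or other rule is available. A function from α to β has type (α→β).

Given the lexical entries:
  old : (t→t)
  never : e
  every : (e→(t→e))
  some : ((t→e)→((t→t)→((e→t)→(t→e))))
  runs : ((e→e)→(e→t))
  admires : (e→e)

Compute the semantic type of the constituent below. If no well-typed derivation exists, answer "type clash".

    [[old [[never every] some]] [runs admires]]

At [never every], every : (e→(t→e)) takes never : e, giving (t→e).
At [[never every] some], some : ((t→e)→((t→t)→((e→t)→(t→e)))) takes [never every] : (t→e), giving ((t→t)→((e→t)→(t→e))).
At [old [[never every] some]], [[never every] some] : ((t→t)→((e→t)→(t→e))) takes old : (t→t), giving ((e→t)→(t→e)).
At [runs admires], runs : ((e→e)→(e→t)) takes admires : (e→e), giving (e→t).
At [[old [[never every] some]] [runs admires]], [old [[never every] some]] : ((e→t)→(t→e)) takes [runs admires] : (e→t), giving (t→e).

(t→e)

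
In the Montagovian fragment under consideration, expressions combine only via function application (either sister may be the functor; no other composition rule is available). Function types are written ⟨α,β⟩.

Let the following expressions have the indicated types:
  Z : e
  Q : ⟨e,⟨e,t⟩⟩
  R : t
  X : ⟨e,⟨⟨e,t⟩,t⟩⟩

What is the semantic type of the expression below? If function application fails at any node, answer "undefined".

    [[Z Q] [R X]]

undefined

[Z Q]: ⟨e,⟨e,t⟩⟩ applied to e yields ⟨e,t⟩.
[R X]: t and ⟨e,⟨⟨e,t⟩,t⟩⟩ cannot combine by function application — type clash.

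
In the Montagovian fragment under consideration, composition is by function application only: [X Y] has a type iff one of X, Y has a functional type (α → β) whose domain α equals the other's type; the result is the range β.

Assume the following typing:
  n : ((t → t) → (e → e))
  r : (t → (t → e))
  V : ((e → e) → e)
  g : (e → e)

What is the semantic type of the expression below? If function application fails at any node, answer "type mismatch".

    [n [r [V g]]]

[V g]: ((e → e) → e) applied to (e → e) yields e.
At [r [V g]]: neither (t → (t → e)) nor e can take the other as argument; the node is ill-typed.

type mismatch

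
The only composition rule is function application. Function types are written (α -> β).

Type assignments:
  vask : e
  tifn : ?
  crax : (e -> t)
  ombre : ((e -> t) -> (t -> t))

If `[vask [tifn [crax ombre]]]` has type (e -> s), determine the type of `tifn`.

((t -> t) -> (e -> (e -> s)))

[vask [tifn [crax ombre]]] is required to be (e -> s). vask : e cannot yield (e -> s) as functor, so [tifn [crax ombre]] : (e -> (e -> s)).
[tifn [crax ombre]] is required to be (e -> (e -> s)). [crax ombre] : (t -> t) cannot yield (e -> (e -> s)) as functor, so tifn : ((t -> t) -> (e -> (e -> s))).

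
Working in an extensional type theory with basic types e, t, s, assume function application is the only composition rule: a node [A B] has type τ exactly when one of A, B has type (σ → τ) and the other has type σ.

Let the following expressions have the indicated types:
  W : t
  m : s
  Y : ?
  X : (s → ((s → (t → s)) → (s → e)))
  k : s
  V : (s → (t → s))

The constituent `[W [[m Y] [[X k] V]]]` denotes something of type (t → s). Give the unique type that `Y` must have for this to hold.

[W [[m Y] [[X k] V]]] is required to be (t → s). W : t cannot yield (t → s) as functor, so [[m Y] [[X k] V]] : (t → (t → s)).
[[m Y] [[X k] V]] is required to be (t → (t → s)). [[X k] V] : (s → e) cannot yield (t → (t → s)) as functor, so [m Y] : ((s → e) → (t → (t → s))).
[m Y] is required to be ((s → e) → (t → (t → s))). m : s cannot yield ((s → e) → (t → (t → s))) as functor, so Y : (s → ((s → e) → (t → (t → s)))).

(s → ((s → e) → (t → (t → s))))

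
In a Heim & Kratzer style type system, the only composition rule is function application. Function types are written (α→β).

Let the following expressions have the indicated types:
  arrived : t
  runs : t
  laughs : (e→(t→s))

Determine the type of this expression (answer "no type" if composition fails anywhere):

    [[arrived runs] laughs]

[arrived runs]: t and t cannot combine by function application — type clash.

no type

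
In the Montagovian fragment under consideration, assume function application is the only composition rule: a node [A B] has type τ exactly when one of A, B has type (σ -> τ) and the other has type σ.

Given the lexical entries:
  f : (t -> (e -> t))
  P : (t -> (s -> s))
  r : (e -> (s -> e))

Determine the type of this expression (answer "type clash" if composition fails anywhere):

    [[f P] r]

type clash

At [f P]: neither (t -> (e -> t)) nor (t -> (s -> s)) can take the other as argument; the node is ill-typed.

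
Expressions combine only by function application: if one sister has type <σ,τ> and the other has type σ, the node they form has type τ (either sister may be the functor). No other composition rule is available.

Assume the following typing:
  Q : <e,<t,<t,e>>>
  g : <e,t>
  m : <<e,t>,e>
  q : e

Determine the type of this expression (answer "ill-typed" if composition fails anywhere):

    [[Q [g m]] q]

ill-typed

[g m]: m is <<e,t>,e>, g is <e,t>; result e.
[Q [g m]]: Q is <e,<t,<t,e>>>, [g m] is e; result <t,<t,e>>.
[[Q [g m]] q]: <t,<t,e>> with e — neither is a function whose domain matches the other; composition fails here.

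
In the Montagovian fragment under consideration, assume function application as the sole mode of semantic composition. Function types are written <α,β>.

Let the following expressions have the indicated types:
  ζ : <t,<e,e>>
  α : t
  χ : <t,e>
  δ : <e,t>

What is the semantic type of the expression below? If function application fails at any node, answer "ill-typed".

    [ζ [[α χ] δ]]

[α χ] — χ of type <t,e> combines with α of type t: type e.
[[α χ] δ] — δ of type <e,t> combines with [α χ] of type e: type t.
[ζ [[α χ] δ]] — ζ of type <t,<e,e>> combines with [[α χ] δ] of type t: type <e,e>.

<e,e>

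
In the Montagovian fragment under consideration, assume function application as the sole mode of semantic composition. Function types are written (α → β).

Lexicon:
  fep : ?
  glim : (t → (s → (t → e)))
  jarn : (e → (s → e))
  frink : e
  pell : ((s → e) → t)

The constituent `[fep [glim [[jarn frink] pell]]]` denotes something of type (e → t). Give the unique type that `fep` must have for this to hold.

[fep [glim [[jarn frink] pell]]] must have type (e → t). The sister [glim [[jarn frink] pell]] has type (s → (t → e)); that is not a function onto (e → t), so fep must be the functor, of type ((s → (t → e)) → (e → t)).

((s → (t → e)) → (e → t))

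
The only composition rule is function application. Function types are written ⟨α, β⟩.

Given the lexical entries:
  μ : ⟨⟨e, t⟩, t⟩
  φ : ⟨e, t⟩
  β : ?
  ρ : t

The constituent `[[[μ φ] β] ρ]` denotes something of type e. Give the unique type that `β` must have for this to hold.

[[[μ φ] β] ρ] is required to be e. ρ : t cannot yield e as functor, so [[μ φ] β] : ⟨t, e⟩.
[[μ φ] β] is required to be ⟨t, e⟩. [μ φ] : t cannot yield ⟨t, e⟩ as functor, so β : ⟨t, ⟨t, e⟩⟩.

⟨t, ⟨t, e⟩⟩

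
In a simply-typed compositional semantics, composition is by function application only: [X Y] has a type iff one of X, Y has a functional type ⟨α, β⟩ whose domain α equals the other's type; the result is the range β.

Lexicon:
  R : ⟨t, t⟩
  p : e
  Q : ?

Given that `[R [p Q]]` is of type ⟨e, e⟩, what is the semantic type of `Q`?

⟨e, ⟨⟨t, t⟩, ⟨e, e⟩⟩⟩

At [R [p Q]] (required: ⟨e, e⟩): R is ⟨t, t⟩, which is not a function with range ⟨e, e⟩; hence [p Q] is the functor — type ⟨⟨t, t⟩, ⟨e, e⟩⟩.
At [p Q] (required: ⟨⟨t, t⟩, ⟨e, e⟩⟩): p is e, which is not a function with range ⟨⟨t, t⟩, ⟨e, e⟩⟩; hence Q is the functor — type ⟨e, ⟨⟨t, t⟩, ⟨e, e⟩⟩⟩.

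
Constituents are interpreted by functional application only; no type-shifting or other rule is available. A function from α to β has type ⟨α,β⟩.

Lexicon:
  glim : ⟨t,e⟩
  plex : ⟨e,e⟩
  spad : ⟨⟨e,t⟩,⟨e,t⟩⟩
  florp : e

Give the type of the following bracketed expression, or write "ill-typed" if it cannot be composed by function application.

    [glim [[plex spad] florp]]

ill-typed

[plex spad]: ⟨e,e⟩ with ⟨⟨e,t⟩,⟨e,t⟩⟩ — neither is a function whose domain matches the other; composition fails here.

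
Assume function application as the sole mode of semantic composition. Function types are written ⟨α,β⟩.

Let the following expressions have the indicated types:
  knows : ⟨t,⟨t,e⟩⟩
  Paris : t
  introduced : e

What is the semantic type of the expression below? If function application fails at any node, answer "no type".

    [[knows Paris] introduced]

[knows Paris] — knows of type ⟨t,⟨t,e⟩⟩ combines with Paris of type t: type ⟨t,e⟩.
[[knows Paris] introduced]: ⟨t,e⟩ and e cannot combine by function application — type clash.

no type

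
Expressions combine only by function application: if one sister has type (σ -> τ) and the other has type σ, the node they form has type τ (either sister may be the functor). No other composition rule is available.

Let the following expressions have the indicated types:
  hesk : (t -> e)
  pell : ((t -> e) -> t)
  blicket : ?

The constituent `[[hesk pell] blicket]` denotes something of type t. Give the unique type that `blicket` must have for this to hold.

(t -> t)

[[hesk pell] blicket] must have type t. The sister [hesk pell] has type t; that is not a function onto t, so blicket must be the functor, of type (t -> t).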